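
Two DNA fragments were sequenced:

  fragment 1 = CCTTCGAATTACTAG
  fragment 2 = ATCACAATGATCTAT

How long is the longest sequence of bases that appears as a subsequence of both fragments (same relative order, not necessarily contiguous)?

Pick C at fragment 1[1]=fragment 2[3], C at fragment 1[2]=fragment 2[5], T at fragment 1[4]=fragment 2[8], G at fragment 1[6]=fragment 2[9], A at fragment 1[8]=fragment 2[10], T at fragment 1[9]=fragment 2[11], T at fragment 1[10]=fragment 2[13], A at fragment 1[11]=fragment 2[14], T at fragment 1[13]=fragment 2[15]; all 9 bases appear in both, in order. dp[15][15] = 9 confirms this is the maximum.

9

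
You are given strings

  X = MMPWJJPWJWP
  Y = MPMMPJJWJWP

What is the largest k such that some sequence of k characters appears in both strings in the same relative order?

9

Taking M at X[1]=Y[3] → M at X[2]=Y[4] → P at X[3]=Y[5] → J at X[5]=Y[6] → J at X[6]=Y[7] → W at X[8]=Y[8] → J at X[9]=Y[9] → W at X[10]=Y[10] → P at X[11]=Y[11] gives a common subsequence of length 9. dp[11][11] = 9 confirms this is the maximum.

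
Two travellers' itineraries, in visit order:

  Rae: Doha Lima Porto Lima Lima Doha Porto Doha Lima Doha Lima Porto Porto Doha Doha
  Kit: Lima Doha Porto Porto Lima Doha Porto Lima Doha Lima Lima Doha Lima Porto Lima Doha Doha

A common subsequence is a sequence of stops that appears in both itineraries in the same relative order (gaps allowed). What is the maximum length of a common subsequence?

Pick Doha (Rae #1, Kit #2); then Porto (Rae #3, Kit #4); then Lima (Rae #5, Kit #5); then Doha (Rae #6, Kit #6); then Porto (Rae #7, Kit #7); then Doha (Rae #8, Kit #9); then Lima (Rae #9, Kit #11); then Doha (Rae #10, Kit #12); then Lima (Rae #11, Kit #13); then Porto (Rae #12, Kit #14); then Doha (Rae #14, Kit #16); then Doha (Rae #15, Kit #17); all 12 stops appear in both, in order. dp[15][17] = 12 confirms this is the maximum.

12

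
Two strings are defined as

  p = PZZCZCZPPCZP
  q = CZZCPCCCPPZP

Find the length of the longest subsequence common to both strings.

8

Let dp[i][j] be the LCS length of the first i characters of p and the first j characters of q. dp[i][j] = dp[i-1][j-1]+1 when the i-th and j-th characters match, else max(dp[i-1][j], dp[i][j-1]).
    ·  C  Z  Z  C  P  C  C  C  P  P  Z  P
 ·  0  0  0  0  0  0  0  0  0  0  0  0  0
 P  0  0  0  0  0  1  1  1  1  1  1  1  1
 Z  0  0  1  1  1  1  1  1  1  1  1  2  2
 Z  0  0  1  2  2  2  2  2  2  2  2  2  2
 C  0  1  1  2  3  3  3  3  3  3  3  3  3
 Z  0  1  2  2  3  3  3  3  3  3  3  4  4
 C  0  1  2  2  3  3  4  4  4  4  4  4  4
 Z  0  1  2  3  3  3  4  4  4  4  4  5  5
 P  0  1  2  3  3  4  4  4  4  5  5  5  6
 P  0  1  2  3  3  4  4  4  4  5  6  6  6
 C  0  1  2  3  4  4  5  5  5  5  6  6  6
 Z  0  1  2  3  4  4  5  5  5  5  6  7  7
 P  0  1  2  3  4  5  5  5  5  6  6  7  8
dp[12][12] = 8. One LCS (by backtracking along matches): ZZCCPPZP.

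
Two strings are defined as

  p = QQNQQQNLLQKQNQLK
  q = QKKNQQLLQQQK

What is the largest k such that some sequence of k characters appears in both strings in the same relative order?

Pick Q (p #1, q #1) → N (p #3, q #4) → Q (p #5, q #5) → Q (p #6, q #6) → L (p #8, q #7) → L (p #9, q #8) → Q (p #10, q #9) → Q (p #12, q #10) → Q (p #14, q #11) → K (p #16, q #12); all 10 characters appear in both, in order. Since dp[16][12] = 10, nothing longer is possible.

10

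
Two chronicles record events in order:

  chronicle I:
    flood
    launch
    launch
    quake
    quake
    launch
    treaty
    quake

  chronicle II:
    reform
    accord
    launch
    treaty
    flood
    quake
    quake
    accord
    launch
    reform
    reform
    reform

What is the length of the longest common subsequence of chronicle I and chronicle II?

4

Pick flood at chronicle I[1]=chronicle II[5]; then quake at chronicle I[4]=chronicle II[6]; then quake at chronicle I[5]=chronicle II[7]; then launch at chronicle I[6]=chronicle II[9]; all 4 events appear in both, in order. dp[8][12] = 4 confirms this is the maximum.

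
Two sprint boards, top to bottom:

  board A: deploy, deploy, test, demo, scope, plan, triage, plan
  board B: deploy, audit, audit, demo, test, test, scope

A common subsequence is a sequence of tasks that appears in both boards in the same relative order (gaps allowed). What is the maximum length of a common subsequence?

3

Match deploy (board A #1, board B #1), then test (board A #3, board B #6), then scope (board A #5, board B #7) — 3 tasks in the same relative order in both. Since dp[8][7] = 3, nothing longer is possible.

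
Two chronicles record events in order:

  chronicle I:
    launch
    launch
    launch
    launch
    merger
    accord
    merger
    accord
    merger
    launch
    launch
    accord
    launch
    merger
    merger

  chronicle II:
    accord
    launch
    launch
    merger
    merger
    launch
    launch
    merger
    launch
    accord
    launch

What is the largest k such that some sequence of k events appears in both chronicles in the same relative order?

8

Match launch (chronicle I #1, chronicle II #2), then launch (chronicle I #2, chronicle II #3), then launch (chronicle I #3, chronicle II #6), then launch (chronicle I #4, chronicle II #7), then merger (chronicle I #9, chronicle II #8), then launch (chronicle I #11, chronicle II #9), then accord (chronicle I #12, chronicle II #10), then launch (chronicle I #13, chronicle II #11) — 8 events in the same relative order in both. dp[15][11] = 8 confirms this is the maximum.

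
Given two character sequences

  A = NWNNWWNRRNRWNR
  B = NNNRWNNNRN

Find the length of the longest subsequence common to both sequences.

8

Match N (A #1, B #1) → N (A #3, B #2) → N (A #4, B #3) → W (A #5, B #5) → N (A #7, B #7) → N (A #10, B #8) → R (A #11, B #9) → N (A #13, B #10) — 8 characters in the same relative order in both. The LCS DP gives dp[14][10] = 8, so this is optimal.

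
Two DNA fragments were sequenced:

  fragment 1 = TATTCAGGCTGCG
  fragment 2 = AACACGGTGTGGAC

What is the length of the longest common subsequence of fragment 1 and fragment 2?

Pick A at fragment 1[2]=fragment 2[2]; then C at fragment 1[5]=fragment 2[3]; then A at fragment 1[6]=fragment 2[4]; then G at fragment 1[7]=fragment 2[7]; then G at fragment 1[8]=fragment 2[9]; then T at fragment 1[10]=fragment 2[10]; then G at fragment 1[11]=fragment 2[12]; then C at fragment 1[12]=fragment 2[14]; all 8 bases appear in both, in order. Since dp[13][14] = 8, nothing longer is possible.

8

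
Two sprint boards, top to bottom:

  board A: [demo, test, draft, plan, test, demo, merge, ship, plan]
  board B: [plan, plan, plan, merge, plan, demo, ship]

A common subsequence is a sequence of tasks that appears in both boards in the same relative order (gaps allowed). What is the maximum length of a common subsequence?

3

One common subsequence of length 3: plan at board A[4]=board B[5], demo at board A[6]=board B[6], ship at board A[8]=board B[7]. The LCS DP gives dp[9][7] = 3, so this is optimal.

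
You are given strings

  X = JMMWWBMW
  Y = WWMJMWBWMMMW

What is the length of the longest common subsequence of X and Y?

6

Match J [1,4]; then M [3,5]; then W [4,6]; then W [5,8]; then M [7,11]; then W [8,12] — 6 characters in the same relative order in both. dp[8][12] = 6 confirms this is the maximum.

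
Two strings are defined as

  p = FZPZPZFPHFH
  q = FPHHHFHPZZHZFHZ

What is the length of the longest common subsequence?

7

Pick F (p #1, q #6) → P (p #3, q #8) → Z (p #4, q #9) → Z (p #6, q #10) → H (p #9, q #11) → F (p #10, q #13) → H (p #11, q #14); all 7 characters appear in both, in order. dp[11][15] = 7 confirms this is the maximum.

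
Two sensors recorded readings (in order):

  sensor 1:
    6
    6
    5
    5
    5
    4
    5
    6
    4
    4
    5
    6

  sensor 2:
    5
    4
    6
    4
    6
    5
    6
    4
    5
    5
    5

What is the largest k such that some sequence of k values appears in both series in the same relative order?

Pick 6 (sensor 1 #1, sensor 2 #3), then 6 (sensor 1 #2, sensor 2 #5), then 5 (sensor 1 #3, sensor 2 #6), then 5 (sensor 1 #5, sensor 2 #9), then 5 (sensor 1 #7, sensor 2 #10), then 5 (sensor 1 #11, sensor 2 #11); all 6 values appear in both, in order. Since dp[12][11] = 6, nothing longer is possible.

6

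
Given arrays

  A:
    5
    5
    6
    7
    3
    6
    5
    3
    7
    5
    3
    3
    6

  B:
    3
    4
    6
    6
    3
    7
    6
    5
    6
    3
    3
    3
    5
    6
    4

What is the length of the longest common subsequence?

Pick 6 at A[3]=B[4]; then 7 at A[4]=B[6]; then 6 at A[6]=B[7]; then 5 at A[7]=B[8]; then 3 at A[8]=B[10]; then 3 at A[11]=B[11]; then 3 at A[12]=B[12]; then 6 at A[13]=B[14]; all 8 values appear in both, in order. The LCS DP gives dp[13][15] = 8, so this is optimal.

8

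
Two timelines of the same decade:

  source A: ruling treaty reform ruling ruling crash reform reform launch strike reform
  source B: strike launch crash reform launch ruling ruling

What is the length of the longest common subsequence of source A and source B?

3

Match reform [3,4], ruling [4,6], ruling [5,7] — 3 events in the same relative order in both. Since dp[11][7] = 3, nothing longer is possible.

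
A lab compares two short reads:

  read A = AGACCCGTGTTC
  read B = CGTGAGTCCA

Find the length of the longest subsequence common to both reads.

Pick C [6,1]; then G [7,2]; then T [8,3]; then G [9,6]; then T [10,7]; then C [12,9]; all 6 bases appear in both, in order, and the DP table's final entry dp[12][10] is also 6, so no common subsequence is longer.

6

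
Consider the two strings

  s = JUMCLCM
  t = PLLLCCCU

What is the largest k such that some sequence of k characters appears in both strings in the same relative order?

2

Match C (s #4, t #6); then C (s #6, t #7) — 2 characters in the same relative order in both. Since dp[7][8] = 2, nothing longer is possible.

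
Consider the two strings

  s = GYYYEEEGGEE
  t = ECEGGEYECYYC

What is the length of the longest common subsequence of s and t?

6

Let dp[i][j] be the LCS length of the first i characters of s and the first j characters of t. dp[i][j] = dp[i-1][j-1]+1 when the i-th and j-th characters match, else max(dp[i-1][j], dp[i][j-1]).
    ·  E  C  E  G  G  E  Y  E  C  Y  Y  C
 ·  0  0  0  0  0  0  0  0  0  0  0  0  0
 G  0  0  0  0  1  1  1  1  1  1  1  1  1
 Y  0  0  0  0  1  1  1  2  2  2  2  2  2
 Y  0  0  0  0  1  1  1  2  2  2  3  3  3
 Y  0  0  0  0  1  1  1  2  2  2  3  4  4
 E  0  1  1  1  1  1  2  2  3  3  3  4  4
 E  0  1  1  2  2  2  2  2  3  3  3  4  4
 E  0  1  1  2  2  2  3  3  3  3  3  4  4
 G  0  1  1  2  3  3  3  3  3  3  3  4  4
 G  0  1  1  2  3  4  4  4  4  4  4  4  4
 E  0  1  1  2  3  4  5  5  5  5  5  5  5
 E  0  1  1  2  3  4  5  5  6  6  6  6  6
dp[11][12] = 6. One LCS (by backtracking along matches): EEGGEE.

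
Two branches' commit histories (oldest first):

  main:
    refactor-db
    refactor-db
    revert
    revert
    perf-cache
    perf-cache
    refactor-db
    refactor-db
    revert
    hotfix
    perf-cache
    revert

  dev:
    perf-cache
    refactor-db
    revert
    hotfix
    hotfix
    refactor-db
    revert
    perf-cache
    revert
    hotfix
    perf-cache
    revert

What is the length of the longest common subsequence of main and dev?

Taking refactor-db at main[1]=dev[2] → refactor-db at main[2]=dev[6] → revert at main[4]=dev[7] → perf-cache at main[6]=dev[8] → revert at main[9]=dev[9] → hotfix at main[10]=dev[10] → perf-cache at main[11]=dev[11] → revert at main[12]=dev[12] gives a common subsequence of length 8. Since dp[12][12] = 8, nothing longer is possible.

8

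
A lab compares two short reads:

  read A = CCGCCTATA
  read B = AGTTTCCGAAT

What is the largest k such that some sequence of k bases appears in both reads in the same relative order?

5

Let dp[i][j] be the LCS length of the first i bases of read A and the first j bases of read B. dp[i][j] = dp[i-1][j-1]+1 when the i-th and j-th bases match, else max(dp[i-1][j], dp[i][j-1]).
    ·  A  G  T  T  T  C  C  G  A  A  T
 ·  0  0  0  0  0  0  0  0  0  0  0  0
 C  0  0  0  0  0  0  1  1  1  1  1  1
 C  0  0  0  0  0  0  1  2  2  2  2  2
 G  0  0  1  1  1  1  1  2  3  3  3  3
 C  0  0  1  1  1  1  2  2  3  3  3  3
 C  0  0  1  1  1  1  2  3  3  3  3  3
 T  0  0  1  2  2  2  2  3  3  3  3  4
 A  0  1  1  2  2  2  2  3  3  4  4  4
 T  0  1  1  2  3  3  3  3  3  4  4  5
 A  0  1  1  2  3  3  3  3  3  4  5  5
dp[9][11] = 5. One LCS (by backtracking along matches): CCGAT.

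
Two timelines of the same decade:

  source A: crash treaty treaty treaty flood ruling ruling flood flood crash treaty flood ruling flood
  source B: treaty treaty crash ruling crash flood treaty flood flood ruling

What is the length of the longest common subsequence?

One common subsequence of length 7: treaty at source A[2]=source B[1], then treaty at source A[3]=source B[2], then ruling at source A[6]=source B[4], then flood at source A[8]=source B[6], then flood at source A[9]=source B[8], then flood at source A[12]=source B[9], then ruling at source A[13]=source B[10]. dp[14][10] = 7 confirms this is the maximum.

7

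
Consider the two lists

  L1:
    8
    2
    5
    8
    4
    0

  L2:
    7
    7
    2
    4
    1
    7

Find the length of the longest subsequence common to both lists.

2

Let dp[i][j] be the LCS length of the first i values of L1 and the first j values of L2. dp[i][j] = dp[i-1][j-1]+1 when the i-th and j-th values match, else max(dp[i-1][j], dp[i][j-1]).
    ·  7  7  2  4  1  7
 ·  0  0  0  0  0  0  0
 8  0  0  0  0  0  0  0
 2  0  0  0  1  1  1  1
 5  0  0  0  1  1  1  1
 8  0  0  0  1  1  1  1
 4  0  0  0  1  2  2  2
 0  0  0  0  1  2  2  2
dp[6][6] = 2. One LCS (by backtracking along matches): 2, 4.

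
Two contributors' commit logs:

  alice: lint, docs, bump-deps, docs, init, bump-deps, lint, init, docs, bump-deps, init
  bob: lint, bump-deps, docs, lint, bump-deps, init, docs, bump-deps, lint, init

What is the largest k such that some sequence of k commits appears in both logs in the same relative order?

8

One common subsequence of length 8: lint [1,1], then bump-deps [3,2], then docs [4,3], then bump-deps [6,5], then init [8,6], then docs [9,7], then bump-deps [10,8], then init [11,10]. Since dp[11][10] = 8, nothing longer is possible.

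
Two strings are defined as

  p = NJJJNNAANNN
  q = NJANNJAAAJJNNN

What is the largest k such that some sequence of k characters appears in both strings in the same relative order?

9

Pick N at p[1]=q[1], then J at p[2]=q[2], then N at p[5]=q[4], then N at p[6]=q[5], then A at p[7]=q[8], then A at p[8]=q[9], then N at p[9]=q[12], then N at p[10]=q[13], then N at p[11]=q[14]; all 9 characters appear in both, in order. The LCS DP gives dp[11][14] = 9, so this is optimal.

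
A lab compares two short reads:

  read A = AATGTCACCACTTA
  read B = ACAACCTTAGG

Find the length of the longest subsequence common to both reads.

Pick A at read A[1]=read B[1] → A at read A[2]=read B[3] → A at read A[7]=read B[4] → C at read A[9]=read B[5] → C at read A[11]=read B[6] → T at read A[12]=read B[7] → T at read A[13]=read B[8] → A at read A[14]=read B[9]; all 8 bases appear in both, in order. The LCS DP gives dp[14][11] = 8, so this is optimal.

8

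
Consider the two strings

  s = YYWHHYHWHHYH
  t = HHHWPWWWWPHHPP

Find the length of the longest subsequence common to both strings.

Taking H (s #4, t #1), H (s #5, t #2), H (s #7, t #3), W (s #8, t #9), H (s #9, t #11), H (s #10, t #12) gives a common subsequence of length 6. Since dp[12][14] = 6, nothing longer is possible.

6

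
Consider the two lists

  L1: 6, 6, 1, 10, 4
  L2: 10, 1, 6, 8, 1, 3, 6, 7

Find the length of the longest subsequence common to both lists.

Taking 6 at L1[1]=L2[3], 6 at L1[2]=L2[7] gives a common subsequence of length 2. Since dp[5][8] = 2, nothing longer is possible.

2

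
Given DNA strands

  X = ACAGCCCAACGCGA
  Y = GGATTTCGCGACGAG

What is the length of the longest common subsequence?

8

Pick A (X #1, Y #3) → C (X #2, Y #7) → G (X #4, Y #8) → C (X #5, Y #9) → A (X #9, Y #11) → C (X #10, Y #12) → G (X #11, Y #13) → G (X #13, Y #15); all 8 bases appear in both, in order. The LCS DP gives dp[14][15] = 8, so this is optimal.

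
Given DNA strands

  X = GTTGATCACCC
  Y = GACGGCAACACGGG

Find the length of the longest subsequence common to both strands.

Pick G at X[1]=Y[4], then G at X[4]=Y[5], then A at X[5]=Y[8], then C at X[7]=Y[9], then A at X[8]=Y[10], then C at X[9]=Y[11]; all 6 bases appear in both, in order. Since dp[11][14] = 6, nothing longer is possible.

6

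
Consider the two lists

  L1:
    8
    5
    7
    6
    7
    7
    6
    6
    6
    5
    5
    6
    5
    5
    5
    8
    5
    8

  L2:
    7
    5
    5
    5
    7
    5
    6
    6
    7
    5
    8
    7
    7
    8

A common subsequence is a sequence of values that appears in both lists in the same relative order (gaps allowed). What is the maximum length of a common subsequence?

Pick 7 (L1 #6, L2 #1) → 5 (L1 #10, L2 #2) → 5 (L1 #11, L2 #3) → 5 (L1 #13, L2 #4) → 5 (L1 #14, L2 #6) → 5 (L1 #15, L2 #10) → 8 (L1 #16, L2 #11) → 8 (L1 #18, L2 #14); all 8 values appear in both, in order. dp[18][14] = 8 confirms this is the maximum.

8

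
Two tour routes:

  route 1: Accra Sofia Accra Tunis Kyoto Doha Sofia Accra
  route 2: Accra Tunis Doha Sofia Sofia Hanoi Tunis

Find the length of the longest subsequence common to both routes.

Match Accra [3,1] → Tunis [4,2] → Doha [6,3] → Sofia [7,5] — 4 stops in the same relative order in both. Since dp[8][7] = 4, nothing longer is possible.

4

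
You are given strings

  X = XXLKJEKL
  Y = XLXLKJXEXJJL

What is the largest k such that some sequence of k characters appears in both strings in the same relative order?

7

Let dp[i][j] be the LCS length of the first i characters of X and the first j characters of Y. dp[i][j] = dp[i-1][j-1]+1 when the i-th and j-th characters match, else max(dp[i-1][j], dp[i][j-1]).
    ·  X  L  X  L  K  J  X  E  X  J  J  L
 ·  0  0  0  0  0  0  0  0  0  0  0  0  0
 X  0  1  1  1  1  1  1  1  1  1  1  1  1
 X  0  1  1  2  2  2  2  2  2  2  2  2  2
 L  0  1  2  2  3  3  3  3  3  3  3  3  3
 K  0  1  2  2  3  4  4  4  4  4  4  4  4
 J  0  1  2  2  3  4  5  5  5  5  5  5  5
 E  0  1  2  2  3  4  5  5  6  6  6  6  6
 K  0  1  2  2  3  4  5  5  6  6  6  6  6
 L  0  1  2  2  3  4  5  5  6  6  6  6  7
dp[8][12] = 7. One LCS (by backtracking along matches): XXLKJEL.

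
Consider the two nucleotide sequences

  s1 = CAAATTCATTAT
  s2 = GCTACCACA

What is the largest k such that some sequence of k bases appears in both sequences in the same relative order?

Match C [1,2]; then A [2,4]; then A [4,7]; then C [7,8]; then A [11,9] — 5 bases in the same relative order in both. dp[12][9] = 5 confirms this is the maximum.

5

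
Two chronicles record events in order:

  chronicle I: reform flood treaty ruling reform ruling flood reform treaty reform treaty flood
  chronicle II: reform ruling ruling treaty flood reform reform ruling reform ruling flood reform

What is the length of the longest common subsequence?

7

One common subsequence of length 7: reform at chronicle I[1]=chronicle II[1], flood at chronicle I[2]=chronicle II[5], ruling at chronicle I[4]=chronicle II[8], reform at chronicle I[5]=chronicle II[9], ruling at chronicle I[6]=chronicle II[10], flood at chronicle I[7]=chronicle II[11], reform at chronicle I[10]=chronicle II[12], and the DP table's final entry dp[12][12] is also 7, so no common subsequence is longer.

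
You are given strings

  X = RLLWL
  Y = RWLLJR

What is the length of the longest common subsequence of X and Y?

Let dp[i][j] be the LCS length of the first i characters of X and the first j characters of Y. dp[i][j] = dp[i-1][j-1]+1 when the i-th and j-th characters match, else max(dp[i-1][j], dp[i][j-1]).
    ·  R  W  L  L  J  R
 ·  0  0  0  0  0  0  0
 R  0  1  1  1  1  1  1
 L  0  1  1  2  2  2  2
 L  0  1  1  2  3  3  3
 W  0  1  2  2  3  3  3
 L  0  1  2  3  3  3  3
dp[5][6] = 3. One LCS (by backtracking along matches): RLL.

3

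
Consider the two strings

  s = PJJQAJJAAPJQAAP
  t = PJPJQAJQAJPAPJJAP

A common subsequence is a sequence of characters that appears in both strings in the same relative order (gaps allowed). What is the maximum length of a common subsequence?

12

One common subsequence of length 12: P [1,1], J [2,2], J [3,4], Q [4,5], A [5,6], J [6,7], J [7,10], A [9,12], P [10,13], J [11,15], A [14,16], P [15,17], and the DP table's final entry dp[15][17] is also 12, so no common subsequence is longer.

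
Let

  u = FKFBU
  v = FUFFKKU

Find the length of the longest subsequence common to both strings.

Let dp[i][j] be the LCS length of the first i characters of u and the first j characters of v. dp[i][j] = dp[i-1][j-1]+1 when the i-th and j-th characters match, else max(dp[i-1][j], dp[i][j-1]).
    ·  F  U  F  F  K  K  U
 ·  0  0  0  0  0  0  0  0
 F  0  1  1  1  1  1  1  1
 K  0  1  1  1  1  2  2  2
 F  0  1  1  2  2  2  2  2
 B  0  1  1  2  2  2  2  2
 U  0  1  2  2  2  2  2  3
dp[5][7] = 3. One LCS (by backtracking along matches): FKU.

3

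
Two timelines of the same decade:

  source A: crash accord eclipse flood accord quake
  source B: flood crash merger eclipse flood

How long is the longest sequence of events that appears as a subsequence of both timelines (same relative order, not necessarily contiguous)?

Taking crash at source A[1]=source B[2] → eclipse at source A[3]=source B[4] → flood at source A[4]=source B[5] gives a common subsequence of length 3. The LCS DP gives dp[6][5] = 3, so this is optimal.

3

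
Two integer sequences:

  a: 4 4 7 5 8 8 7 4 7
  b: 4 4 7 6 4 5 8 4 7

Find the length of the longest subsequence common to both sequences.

7

Taking 4 (a #1, b #1) → 4 (a #2, b #2) → 7 (a #3, b #3) → 5 (a #4, b #6) → 8 (a #6, b #7) → 4 (a #8, b #8) → 7 (a #9, b #9) gives a common subsequence of length 7. Since dp[9][9] = 7, nothing longer is possible.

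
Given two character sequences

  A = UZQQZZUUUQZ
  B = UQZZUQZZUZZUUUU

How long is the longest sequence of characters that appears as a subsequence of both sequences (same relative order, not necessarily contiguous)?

8

Pick U [1,1] → Z [2,4] → Q [3,6] → Z [5,10] → Z [6,11] → U [7,13] → U [8,14] → U [9,15]; all 8 characters appear in both, in order. dp[11][15] = 8 confirms this is the maximum.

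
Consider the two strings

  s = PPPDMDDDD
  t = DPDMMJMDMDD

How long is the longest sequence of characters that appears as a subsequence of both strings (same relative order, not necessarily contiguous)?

6

Let dp[i][j] be the LCS length of the first i characters of s and the first j characters of t. dp[i][j] = dp[i-1][j-1]+1 when the i-th and j-th characters match, else max(dp[i-1][j], dp[i][j-1]).
    ·  D  P  D  M  M  J  M  D  M  D  D
 ·  0  0  0  0  0  0  0  0  0  0  0  0
 P  0  0  1  1  1  1  1  1  1  1  1  1
 P  0  0  1  1  1  1  1  1  1  1  1  1
 P  0  0  1  1  1  1  1  1  1  1  1  1
 D  0  1  1  2  2  2  2  2  2  2  2  2
 M  0  1  1  2  3  3  3  3  3  3  3  3
 D  0  1  1  2  3  3  3  3  4  4  4  4
 D  0  1  1  2  3  3  3  3  4  4  5  5
 D  0  1  1  2  3  3  3  3  4  4  5  6
 D  0  1  1  2  3  3  3  3  4  4  5  6
dp[9][11] = 6. One LCS (by backtracking along matches): PDMDDD.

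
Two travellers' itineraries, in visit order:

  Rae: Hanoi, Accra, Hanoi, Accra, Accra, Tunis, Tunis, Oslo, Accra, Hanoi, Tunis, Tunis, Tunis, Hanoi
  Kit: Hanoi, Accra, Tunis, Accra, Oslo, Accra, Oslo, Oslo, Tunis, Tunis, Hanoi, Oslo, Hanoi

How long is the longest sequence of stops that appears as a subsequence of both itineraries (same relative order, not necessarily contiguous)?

8

Taking Hanoi [1,1], Accra [2,2], Accra [4,4], Accra [5,6], Tunis [6,9], Tunis [7,10], Oslo [8,12], Hanoi [14,13] gives a common subsequence of length 8. dp[14][13] = 8 confirms this is the maximum.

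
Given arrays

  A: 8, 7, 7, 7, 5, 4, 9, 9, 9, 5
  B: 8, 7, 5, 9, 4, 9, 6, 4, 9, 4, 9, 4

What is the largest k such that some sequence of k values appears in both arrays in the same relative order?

Let dp[i][j] be the LCS length of the first i values of A and the first j values of B. dp[i][j] = dp[i-1][j-1]+1 when the i-th and j-th values match, else max(dp[i-1][j], dp[i][j-1]).
    ·  8  7  5  9  4  9  6  4  9  4  9  4
 ·  0  0  0  0  0  0  0  0  0  0  0  0  0
 8  0  1  1  1  1  1  1  1  1  1  1  1  1
 7  0  1  2  2  2  2  2  2  2  2  2  2  2
 7  0  1  2  2  2  2  2  2  2  2  2  2  2
 7  0  1  2  2  2  2  2  2  2  2  2  2  2
 5  0  1  2  3  3  3  3  3  3  3  3  3  3
 4  0  1  2  3  3  4  4  4  4  4  4  4  4
 9  0  1  2  3  4  4  5  5  5  5  5  5  5
 9  0  1  2  3  4  4  5  5  5  6  6  6  6
 9  0  1  2  3  4  4  5  5  5  6  6  7  7
 5  0  1  2  3  4  4  5  5  5  6  6  7  7
dp[10][12] = 7. One LCS (by backtracking along matches): 8, 7, 5, 4, 9, 9, 9.

7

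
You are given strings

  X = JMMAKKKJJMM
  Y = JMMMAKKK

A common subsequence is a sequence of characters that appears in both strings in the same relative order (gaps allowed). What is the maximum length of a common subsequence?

Let dp[i][j] be the LCS length of the first i characters of X and the first j characters of Y. dp[i][j] = dp[i-1][j-1]+1 when the i-th and j-th characters match, else max(dp[i-1][j], dp[i][j-1]).
    ·  J  M  M  M  A  K  K  K
 ·  0  0  0  0  0  0  0  0  0
 J  0  1  1  1  1  1  1  1  1
 M  0  1  2  2  2  2  2  2  2
 M  0  1  2  3  3  3  3  3  3
 A  0  1  2  3  3  4  4  4  4
 K  0  1  2  3  3  4  5  5  5
 K  0  1  2  3  3  4  5  6  6
 K  0  1  2  3  3  4  5  6  7
 J  0  1  2  3  3  4  5  6  7
 J  0  1  2  3  3  4  5  6  7
 M  0  1  2  3  4  4  5  6  7
 M  0  1  2  3  4  4  5  6  7
dp[11][8] = 7. One LCS (by backtracking along matches): JMMAKKK.

7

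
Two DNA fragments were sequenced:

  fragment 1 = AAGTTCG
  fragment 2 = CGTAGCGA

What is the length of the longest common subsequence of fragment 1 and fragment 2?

Let dp[i][j] be the LCS length of the first i bases of fragment 1 and the first j bases of fragment 2. dp[i][j] = dp[i-1][j-1]+1 when the i-th and j-th bases match, else max(dp[i-1][j], dp[i][j-1]).
    ·  C  G  T  A  G  C  G  A
 ·  0  0  0  0  0  0  0  0  0
 A  0  0  0  0  1  1  1  1  1
 A  0  0  0  0  1  1  1  1  2
 G  0  0  1  1  1  2  2  2  2
 T  0  0  1  2  2  2  2  2  2
 T  0  0  1  2  2  2  2  2  2
 C  0  1  1  2  2  2  3  3  3
 G  0  1  2  2  2  3  3  4  4
dp[7][8] = 4. One LCS (by backtracking along matches): AGCG.

4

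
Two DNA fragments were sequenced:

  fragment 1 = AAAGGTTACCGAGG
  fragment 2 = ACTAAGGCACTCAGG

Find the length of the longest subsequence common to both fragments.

Match A [1,1], then A [2,4], then A [3,5], then G [4,6], then G [5,7], then A [8,9], then C [9,10], then C [10,12], then A [12,13], then G [13,14], then G [14,15] — 11 bases in the same relative order in both. The LCS DP gives dp[14][15] = 11, so this is optimal.

11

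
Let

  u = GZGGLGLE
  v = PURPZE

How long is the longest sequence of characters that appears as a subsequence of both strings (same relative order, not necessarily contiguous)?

Match Z at u[2]=v[5], E at u[8]=v[6] — 2 characters in the same relative order in both. dp[8][6] = 2 confirms this is the maximum.

2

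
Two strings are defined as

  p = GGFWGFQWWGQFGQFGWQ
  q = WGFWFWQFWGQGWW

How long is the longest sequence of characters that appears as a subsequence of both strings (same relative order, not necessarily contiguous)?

Pick G at p[2]=q[2] → F at p[3]=q[3] → W at p[4]=q[4] → F at p[6]=q[5] → W at p[9]=q[6] → Q at p[11]=q[7] → F at p[12]=q[8] → G at p[13]=q[10] → Q at p[14]=q[11] → G at p[16]=q[12] → W at p[17]=q[14]; all 11 characters appear in both, in order. The LCS DP gives dp[18][14] = 11, so this is optimal.

11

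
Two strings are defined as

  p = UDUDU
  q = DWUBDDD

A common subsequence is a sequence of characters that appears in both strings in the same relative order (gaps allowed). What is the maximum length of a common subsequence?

Pick U (p #1, q #3), then D (p #2, q #6), then D (p #4, q #7); all 3 characters appear in both, in order. dp[5][7] = 3 confirms this is the maximum.

3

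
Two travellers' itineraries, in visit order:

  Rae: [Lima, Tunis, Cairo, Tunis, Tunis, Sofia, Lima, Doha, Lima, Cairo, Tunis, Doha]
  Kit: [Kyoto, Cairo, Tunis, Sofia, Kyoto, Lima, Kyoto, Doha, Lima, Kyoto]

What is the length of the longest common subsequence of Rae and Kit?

6

One common subsequence of length 6: Cairo at Rae[3]=Kit[2], then Tunis at Rae[5]=Kit[3], then Sofia at Rae[6]=Kit[4], then Lima at Rae[7]=Kit[6], then Doha at Rae[8]=Kit[8], then Lima at Rae[9]=Kit[9], and the DP table's final entry dp[12][10] is also 6, so no common subsequence is longer.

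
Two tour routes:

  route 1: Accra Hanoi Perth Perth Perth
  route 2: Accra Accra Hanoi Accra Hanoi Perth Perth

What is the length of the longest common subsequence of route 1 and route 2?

4

Match Accra [1,4] → Hanoi [2,5] → Perth [4,6] → Perth [5,7] — 4 stops in the same relative order in both. dp[5][7] = 4 confirms this is the maximum.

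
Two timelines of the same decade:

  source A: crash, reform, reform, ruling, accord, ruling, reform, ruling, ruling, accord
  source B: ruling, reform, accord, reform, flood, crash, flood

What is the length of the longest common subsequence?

One common subsequence of length 3: reform (source A #3, source B #2) → accord (source A #5, source B #3) → reform (source A #7, source B #4). dp[10][7] = 3 confirms this is the maximum.

3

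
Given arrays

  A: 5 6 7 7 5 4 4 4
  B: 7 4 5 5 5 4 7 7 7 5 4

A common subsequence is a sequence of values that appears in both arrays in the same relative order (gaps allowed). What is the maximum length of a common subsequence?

5

Let dp[i][j] be the LCS length of the first i values of A and the first j values of B. dp[i][j] = dp[i-1][j-1]+1 when the i-th and j-th values match, else max(dp[i-1][j], dp[i][j-1]).
    ·  7  4  5  5  5  4  7  7  7  5  4
 ·  0  0  0  0  0  0  0  0  0  0  0  0
 5  0  0  0  1  1  1  1  1  1  1  1  1
 6  0  0  0  1  1  1  1  1  1  1  1  1
 7  0  1  1  1  1  1  1  2  2  2  2  2
 7  0  1  1  1  1  1  1  2  3  3  3  3
 5  0  1  1  2  2  2  2  2  3  3  4  4
 4  0  1  2  2  2  2  3  3  3  3  4  5
 4  0  1  2  2  2  2  3  3  3  3  4  5
 4  0  1  2  2  2  2  3  3  3  3  4  5
dp[8][11] = 5. One LCS (by backtracking along matches): 5, 7, 7, 5, 4.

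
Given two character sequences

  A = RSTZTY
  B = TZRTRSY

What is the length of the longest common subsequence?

Let dp[i][j] be the LCS length of the first i characters of A and the first j characters of B. dp[i][j] = dp[i-1][j-1]+1 when the i-th and j-th characters match, else max(dp[i-1][j], dp[i][j-1]).
    ·  T  Z  R  T  R  S  Y
 ·  0  0  0  0  0  0  0  0
 R  0  0  0  1  1  1  1  1
 S  0  0  0  1  1  1  2  2
 T  0  1  1  1  2  2  2  2
 Z  0  1  2  2  2  2  2  2
 T  0  1  2  2  3  3  3  3
 Y  0  1  2  2  3  3  3  4
dp[6][7] = 4. One LCS (by backtracking along matches): TZTY.

4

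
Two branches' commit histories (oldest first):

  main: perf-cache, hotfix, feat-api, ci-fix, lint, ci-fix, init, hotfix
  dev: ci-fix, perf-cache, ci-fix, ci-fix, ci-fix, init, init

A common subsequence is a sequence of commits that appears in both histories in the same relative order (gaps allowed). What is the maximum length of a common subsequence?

Taking perf-cache at main[1]=dev[2]; then ci-fix at main[4]=dev[4]; then ci-fix at main[6]=dev[5]; then init at main[7]=dev[7] gives a common subsequence of length 4, and the DP table's final entry dp[8][7] is also 4, so no common subsequence is longer.

4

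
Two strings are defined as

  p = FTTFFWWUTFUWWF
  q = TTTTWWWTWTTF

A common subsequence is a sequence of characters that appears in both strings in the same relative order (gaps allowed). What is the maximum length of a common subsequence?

7

Pick T (p #2, q #3) → T (p #3, q #4) → W (p #6, q #6) → W (p #7, q #7) → T (p #9, q #8) → W (p #12, q #9) → F (p #14, q #12); all 7 characters appear in both, in order. Since dp[14][12] = 7, nothing longer is possible.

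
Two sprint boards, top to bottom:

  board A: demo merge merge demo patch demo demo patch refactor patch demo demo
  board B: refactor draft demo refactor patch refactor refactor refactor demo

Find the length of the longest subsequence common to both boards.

Match demo at board A[1]=board B[3]; then patch at board A[5]=board B[5]; then refactor at board A[9]=board B[8]; then demo at board A[12]=board B[9] — 4 tasks in the same relative order in both. The LCS DP gives dp[12][9] = 4, so this is optimal.

4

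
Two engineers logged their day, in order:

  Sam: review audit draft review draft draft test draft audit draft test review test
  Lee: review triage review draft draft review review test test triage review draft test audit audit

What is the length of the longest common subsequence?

Pick review [1,1] → review [4,3] → draft [5,4] → draft [6,5] → test [7,8] → test [11,9] → review [12,11] → test [13,13]; all 8 tasks appear in both, in order. dp[13][15] = 8 confirms this is the maximum.

8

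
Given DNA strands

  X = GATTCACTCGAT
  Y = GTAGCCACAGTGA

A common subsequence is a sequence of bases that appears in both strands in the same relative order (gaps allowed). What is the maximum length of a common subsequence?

8

Taking G at X[1]=Y[1], then A at X[2]=Y[3], then C at X[5]=Y[6], then A at X[6]=Y[7], then C at X[7]=Y[8], then T at X[8]=Y[11], then G at X[10]=Y[12], then A at X[11]=Y[13] gives a common subsequence of length 8. dp[12][13] = 8 confirms this is the maximum.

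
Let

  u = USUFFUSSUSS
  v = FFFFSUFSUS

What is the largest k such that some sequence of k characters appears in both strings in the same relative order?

6

Taking S [2,5] → U [3,6] → F [5,7] → S [8,8] → U [9,9] → S [11,10] gives a common subsequence of length 6. The LCS DP gives dp[11][10] = 6, so this is optimal.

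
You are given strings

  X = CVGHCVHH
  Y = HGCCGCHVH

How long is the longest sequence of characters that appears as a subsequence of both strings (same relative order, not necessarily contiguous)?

5

Let dp[i][j] be the LCS length of the first i characters of X and the first j characters of Y. dp[i][j] = dp[i-1][j-1]+1 when the i-th and j-th characters match, else max(dp[i-1][j], dp[i][j-1]).
    ·  H  G  C  C  G  C  H  V  H
 ·  0  0  0  0  0  0  0  0  0  0
 C  0  0  0  1  1  1  1  1  1  1
 V  0  0  0  1  1  1  1  1  2  2
 G  0  0  1  1  1  2  2  2  2  2
 H  0  1  1  1  1  2  2  3  3  3
 C  0  1  1  2  2  2  3  3  3  3
 V  0  1  1  2  2  2  3  3  4  4
 H  0  1  1  2  2  2  3  4  4  5
 H  0  1  1  2  2  2  3  4  4  5
dp[8][9] = 5. One LCS (by backtracking along matches): CGHVH.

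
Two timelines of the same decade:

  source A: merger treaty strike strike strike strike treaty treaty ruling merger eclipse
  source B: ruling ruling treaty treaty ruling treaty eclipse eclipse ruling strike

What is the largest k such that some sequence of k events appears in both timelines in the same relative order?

4

Match treaty (source A #2, source B #3); then treaty (source A #7, source B #4); then treaty (source A #8, source B #6); then ruling (source A #9, source B #9) — 4 events in the same relative order in both. dp[11][10] = 4 confirms this is the maximum.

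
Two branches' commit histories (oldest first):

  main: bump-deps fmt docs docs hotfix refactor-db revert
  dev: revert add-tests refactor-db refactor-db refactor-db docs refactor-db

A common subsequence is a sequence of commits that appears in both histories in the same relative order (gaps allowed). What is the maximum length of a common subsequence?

One common subsequence of length 2: docs (main #4, dev #6), then refactor-db (main #6, dev #7). The LCS DP gives dp[7][7] = 2, so this is optimal.

2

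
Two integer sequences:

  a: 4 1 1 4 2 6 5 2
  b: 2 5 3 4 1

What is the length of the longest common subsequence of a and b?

Let dp[i][j] be the LCS length of the first i values of a and the first j values of b. dp[i][j] = dp[i-1][j-1]+1 when the i-th and j-th values match, else max(dp[i-1][j], dp[i][j-1]).
    ·  2  5  3  4  1
 ·  0  0  0  0  0  0
 4  0  0  0  0  1  1
 1  0  0  0  0  1  2
 1  0  0  0  0  1  2
 4  0  0  0  0  1  2
 2  0  1  1  1  1  2
 6  0  1  1  1  1  2
 5  0  1  2  2  2  2
 2  0  1  2  2  2  2
dp[8][5] = 2. One LCS (by backtracking along matches): 4, 1.

2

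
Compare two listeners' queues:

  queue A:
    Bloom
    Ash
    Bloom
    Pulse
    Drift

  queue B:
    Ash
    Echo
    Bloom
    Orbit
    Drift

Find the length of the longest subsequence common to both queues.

Pick Ash at queue A[2]=queue B[1], Bloom at queue A[3]=queue B[3], Drift at queue A[5]=queue B[5]; all 3 songs appear in both, in order. Since dp[5][5] = 3, nothing longer is possible.

3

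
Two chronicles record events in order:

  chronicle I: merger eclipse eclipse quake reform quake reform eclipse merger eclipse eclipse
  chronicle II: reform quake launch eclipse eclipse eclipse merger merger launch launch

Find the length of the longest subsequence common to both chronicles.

5

Taking reform at chronicle I[5]=chronicle II[1], quake at chronicle I[6]=chronicle II[2], eclipse at chronicle I[8]=chronicle II[4], eclipse at chronicle I[10]=chronicle II[5], eclipse at chronicle I[11]=chronicle II[6] gives a common subsequence of length 5. The LCS DP gives dp[11][10] = 5, so this is optimal.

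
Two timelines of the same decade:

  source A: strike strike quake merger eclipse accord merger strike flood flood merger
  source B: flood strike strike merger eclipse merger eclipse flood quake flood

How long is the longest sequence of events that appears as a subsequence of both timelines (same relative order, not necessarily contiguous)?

Pick strike [1,2] → strike [2,3] → merger [4,4] → eclipse [5,5] → merger [7,6] → flood [9,8] → flood [10,10]; all 7 events appear in both, in order. dp[11][10] = 7 confirms this is the maximum.

7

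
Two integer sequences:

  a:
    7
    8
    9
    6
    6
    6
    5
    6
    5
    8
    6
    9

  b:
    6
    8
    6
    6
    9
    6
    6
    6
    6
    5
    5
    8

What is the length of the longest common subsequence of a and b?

8

Pick 8 at a[2]=b[2], 9 at a[3]=b[5], 6 at a[4]=b[7], 6 at a[5]=b[8], 6 at a[6]=b[9], 5 at a[7]=b[10], 5 at a[9]=b[11], 8 at a[10]=b[12]; all 8 values appear in both, in order, and the DP table's final entry dp[12][12] is also 8, so no common subsequence is longer.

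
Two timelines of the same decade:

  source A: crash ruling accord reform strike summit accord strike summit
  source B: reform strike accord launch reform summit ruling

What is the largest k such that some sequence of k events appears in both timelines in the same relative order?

Pick reform at source A[4]=source B[1] → strike at source A[5]=source B[2] → accord at source A[7]=source B[3] → summit at source A[9]=source B[6]; all 4 events appear in both, in order. dp[9][7] = 4 confirms this is the maximum.

4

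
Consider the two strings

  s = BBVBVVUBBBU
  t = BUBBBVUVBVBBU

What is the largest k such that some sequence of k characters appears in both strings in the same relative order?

One common subsequence of length 9: B [1,3] → B [2,4] → B [4,5] → V [5,6] → V [6,8] → B [8,9] → B [9,11] → B [10,12] → U [11,13]. dp[11][13] = 9 confirms this is the maximum.

9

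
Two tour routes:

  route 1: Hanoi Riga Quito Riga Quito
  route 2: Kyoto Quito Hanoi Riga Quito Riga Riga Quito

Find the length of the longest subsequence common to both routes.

Match Hanoi (route 1 #1, route 2 #3), then Riga (route 1 #2, route 2 #4), then Quito (route 1 #3, route 2 #5), then Riga (route 1 #4, route 2 #7), then Quito (route 1 #5, route 2 #8) — 5 stops in the same relative order in both. dp[5][8] = 5 confirms this is the maximum.

5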